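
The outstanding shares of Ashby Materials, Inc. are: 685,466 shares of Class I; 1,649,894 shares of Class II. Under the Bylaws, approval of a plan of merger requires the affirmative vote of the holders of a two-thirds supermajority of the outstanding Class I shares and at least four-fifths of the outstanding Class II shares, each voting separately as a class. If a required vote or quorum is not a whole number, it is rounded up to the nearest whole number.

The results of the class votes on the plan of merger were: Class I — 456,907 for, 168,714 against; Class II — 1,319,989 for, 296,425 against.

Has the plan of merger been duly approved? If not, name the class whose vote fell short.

Not approved — the Class I shares did not give the required vote.

Class I: 2/3 of 685466 = 456977.33, rounded up to 456978; 456,978 required, 456,907 in favor — not approved.
Class II: 4/5 of 1649894 = 1319915.20, rounded up to 1319916; 1,319,916 required, 1,319,989 in favor — approved.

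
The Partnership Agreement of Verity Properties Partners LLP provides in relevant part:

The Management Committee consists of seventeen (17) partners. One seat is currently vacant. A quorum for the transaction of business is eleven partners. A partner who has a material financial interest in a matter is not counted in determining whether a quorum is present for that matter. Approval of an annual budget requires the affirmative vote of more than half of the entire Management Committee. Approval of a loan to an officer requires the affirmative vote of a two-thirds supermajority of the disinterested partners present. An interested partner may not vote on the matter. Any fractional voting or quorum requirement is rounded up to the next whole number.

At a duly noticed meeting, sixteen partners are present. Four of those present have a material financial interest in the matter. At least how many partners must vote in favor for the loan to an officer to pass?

The loan to an officer requires two-thirds of the disinterested partners present (16 − 4 = 12).
2/3 of 12 = 8.

8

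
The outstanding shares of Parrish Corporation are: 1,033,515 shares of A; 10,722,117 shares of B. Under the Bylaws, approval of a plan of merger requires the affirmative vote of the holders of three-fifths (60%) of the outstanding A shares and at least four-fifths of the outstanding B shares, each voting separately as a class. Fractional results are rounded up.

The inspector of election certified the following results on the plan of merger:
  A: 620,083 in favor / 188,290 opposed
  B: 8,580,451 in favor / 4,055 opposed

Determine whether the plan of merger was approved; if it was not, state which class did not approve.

A: 3/5 of 1033515 = 620109; 620,109 required, 620,083 in favor — not approved.
B: 4/5 of 10722117 = 8577693.60, rounded up to 8577694; 8,577,694 required, 8,580,451 in favor — approved.

Not approved — the A shares did not give the required vote.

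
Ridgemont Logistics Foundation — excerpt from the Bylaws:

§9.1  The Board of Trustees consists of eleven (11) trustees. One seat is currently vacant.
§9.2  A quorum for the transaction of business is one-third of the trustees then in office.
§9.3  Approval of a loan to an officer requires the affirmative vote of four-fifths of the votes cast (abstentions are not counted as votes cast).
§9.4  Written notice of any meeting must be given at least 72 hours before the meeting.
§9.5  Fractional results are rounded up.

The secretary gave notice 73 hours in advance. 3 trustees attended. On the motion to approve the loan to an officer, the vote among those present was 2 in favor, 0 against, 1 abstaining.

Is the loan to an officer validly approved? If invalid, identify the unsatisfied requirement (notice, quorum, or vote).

Invalid — quorum requirement not satisfied.

Notice: 73 hours given; 72 required (73 ≥ 72). Satisfied.
Quorum: 3 present; quorum is 4. Not satisfied.
Vote: the loan to an officer requires four-fifths of the votes cast (3 present − 1 abstaining = 2). 4/5 of 2 = 1.60, rounded up to 2, so 2 affirmative votes are needed; 2 voted in favor. Satisfied. (Moot — without a quorum no business can be validly transacted.)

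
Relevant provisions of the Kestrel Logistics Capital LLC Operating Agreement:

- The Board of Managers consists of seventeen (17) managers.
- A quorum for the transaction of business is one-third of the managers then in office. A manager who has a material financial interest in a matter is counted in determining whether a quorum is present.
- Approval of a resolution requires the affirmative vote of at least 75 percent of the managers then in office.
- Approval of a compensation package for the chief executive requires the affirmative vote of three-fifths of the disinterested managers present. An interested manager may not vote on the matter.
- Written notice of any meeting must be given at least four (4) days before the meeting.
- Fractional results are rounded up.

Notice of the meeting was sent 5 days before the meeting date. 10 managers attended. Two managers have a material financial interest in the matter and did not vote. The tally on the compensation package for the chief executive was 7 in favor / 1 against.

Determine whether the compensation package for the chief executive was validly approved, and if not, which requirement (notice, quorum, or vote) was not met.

Notice: 5 days given; 4 required (5 ≥ 4). Satisfied.
Quorum: 10 present (interested managers count toward quorum); quorum is 6. Satisfied.
Vote: the compensation package for the chief executive requires three-fifths of the disinterested managers present (10 − 2 = 8). 3/5 of 8 = 4.80, rounded up to 5, so 5 affirmative votes are needed; 7 voted in favor. Satisfied.

Valid — all requirements satisfied.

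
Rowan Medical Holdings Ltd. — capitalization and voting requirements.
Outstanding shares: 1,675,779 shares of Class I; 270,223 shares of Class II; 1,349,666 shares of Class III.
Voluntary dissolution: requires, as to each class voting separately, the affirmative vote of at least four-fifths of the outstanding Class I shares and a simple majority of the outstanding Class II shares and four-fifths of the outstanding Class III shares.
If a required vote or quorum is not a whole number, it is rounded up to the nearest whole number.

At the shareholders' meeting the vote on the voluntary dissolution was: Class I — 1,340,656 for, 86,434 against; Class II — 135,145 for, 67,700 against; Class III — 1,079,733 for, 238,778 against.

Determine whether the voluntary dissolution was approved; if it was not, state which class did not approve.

Class I: 4/5 of 1675779 = 1340623.20, rounded up to 1340624; 1,340,624 required, 1,340,656 in favor — approved.
Class II: a majority of 270223 is 135112; 135,112 required, 135,145 in favor — approved.
Class III: 4/5 of 1349666 = 1079732.80, rounded up to 1079733; 1,079,733 required, 1,079,733 in favor — approved.

Approved — every class gave the required vote.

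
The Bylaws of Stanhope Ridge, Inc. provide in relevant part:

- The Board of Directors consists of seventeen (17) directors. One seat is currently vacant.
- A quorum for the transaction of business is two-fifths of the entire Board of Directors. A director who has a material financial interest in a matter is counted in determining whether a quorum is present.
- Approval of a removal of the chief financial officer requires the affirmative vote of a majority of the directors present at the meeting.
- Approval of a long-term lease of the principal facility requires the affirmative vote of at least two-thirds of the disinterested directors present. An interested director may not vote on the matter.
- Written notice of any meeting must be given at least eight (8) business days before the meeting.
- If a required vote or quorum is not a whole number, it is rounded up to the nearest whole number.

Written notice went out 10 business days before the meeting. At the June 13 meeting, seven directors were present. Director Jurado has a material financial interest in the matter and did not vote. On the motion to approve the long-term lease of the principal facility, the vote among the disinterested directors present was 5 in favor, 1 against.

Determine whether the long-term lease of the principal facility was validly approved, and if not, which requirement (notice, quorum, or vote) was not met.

Notice: 10 business days given; 8 required (10 ≥ 8). Satisfied.
Quorum: 7 present (interested directors count toward quorum); quorum is 7. Satisfied.
Vote: the long-term lease of the principal facility requires two-thirds of the disinterested directors present (7 − 1 = 6). 2/3 of 6 = 4, so 4 affirmative votes are needed; 5 voted in favor. Satisfied.

Valid — all requirements satisfied.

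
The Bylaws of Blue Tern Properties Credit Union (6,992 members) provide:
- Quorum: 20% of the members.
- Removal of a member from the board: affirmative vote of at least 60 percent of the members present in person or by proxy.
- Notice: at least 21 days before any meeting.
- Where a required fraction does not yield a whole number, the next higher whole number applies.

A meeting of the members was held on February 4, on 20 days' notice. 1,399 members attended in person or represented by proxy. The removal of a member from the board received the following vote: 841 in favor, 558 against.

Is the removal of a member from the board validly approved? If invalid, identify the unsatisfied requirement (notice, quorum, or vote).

Invalid — notice requirement not satisfied.

Notice: 20 days given; 21 required. Not satisfied.
Quorum: 20% of 6,992 = 1,398.40, rounded up to 1,399; 1,399 present. Satisfied.
Vote: requires three-fifths of those present (1,399); 3/5 of 1399 = 839.40, rounded up to 840, so 840 needed; 841 in favor. Satisfied.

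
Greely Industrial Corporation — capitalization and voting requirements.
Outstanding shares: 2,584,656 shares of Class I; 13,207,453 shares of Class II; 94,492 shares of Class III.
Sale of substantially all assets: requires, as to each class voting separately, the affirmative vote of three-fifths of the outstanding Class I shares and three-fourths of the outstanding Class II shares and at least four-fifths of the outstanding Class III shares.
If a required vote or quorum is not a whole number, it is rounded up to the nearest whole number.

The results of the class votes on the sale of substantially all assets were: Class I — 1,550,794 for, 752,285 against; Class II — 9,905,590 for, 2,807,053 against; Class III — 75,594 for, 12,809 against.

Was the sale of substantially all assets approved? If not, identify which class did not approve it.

Approved — every class gave the required vote.

Class I: 3/5 of 2584656 = 1550793.60, rounded up to 1550794; 1,550,794 required, 1,550,794 in favor — approved.
Class II: 3/4 of 13207453 = 9905589.75, rounded up to 9905590; 9,905,590 required, 9,905,590 in favor — approved.
Class III: 4/5 of 94492 = 75593.60, rounded up to 75594; 75,594 required, 75,594 in favor — approved.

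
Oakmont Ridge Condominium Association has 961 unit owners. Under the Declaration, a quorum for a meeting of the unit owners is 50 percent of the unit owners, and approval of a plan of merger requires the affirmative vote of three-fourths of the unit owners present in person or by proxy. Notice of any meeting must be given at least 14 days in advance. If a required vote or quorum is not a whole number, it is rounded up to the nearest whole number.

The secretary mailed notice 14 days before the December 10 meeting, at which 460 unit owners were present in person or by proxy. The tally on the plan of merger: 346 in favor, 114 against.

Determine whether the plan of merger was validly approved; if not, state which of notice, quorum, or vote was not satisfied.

Invalid — quorum requirement not satisfied.

Notice: 14 days given; 14 required. Satisfied.
Quorum: 50% of 961 = 480.50, rounded up to 481; 460 present. Not satisfied.
Vote: requires three-fourths of those present (460); 3/4 of 460 = 345, so 345 needed; 346 in favor. Satisfied.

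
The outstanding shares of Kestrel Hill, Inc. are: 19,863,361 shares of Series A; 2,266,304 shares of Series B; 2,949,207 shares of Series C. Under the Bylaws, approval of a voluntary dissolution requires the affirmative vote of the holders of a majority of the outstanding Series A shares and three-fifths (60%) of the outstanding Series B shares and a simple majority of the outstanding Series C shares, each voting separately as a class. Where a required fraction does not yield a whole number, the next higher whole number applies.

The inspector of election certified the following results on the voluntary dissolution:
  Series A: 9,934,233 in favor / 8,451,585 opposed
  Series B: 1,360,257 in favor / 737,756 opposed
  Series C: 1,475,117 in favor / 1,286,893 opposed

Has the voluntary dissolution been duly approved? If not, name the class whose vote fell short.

Series A: a majority of 19863361 is 9931681; 9,931,681 required, 9,934,233 in favor — approved.
Series B: 3/5 of 2266304 = 1359782.40, rounded up to 1359783; 1,359,783 required, 1,360,257 in favor — approved.
Series C: a majority of 2949207 is 1474604; 1,474,604 required, 1,475,117 in favor — approved.

Approved — every class gave the required vote.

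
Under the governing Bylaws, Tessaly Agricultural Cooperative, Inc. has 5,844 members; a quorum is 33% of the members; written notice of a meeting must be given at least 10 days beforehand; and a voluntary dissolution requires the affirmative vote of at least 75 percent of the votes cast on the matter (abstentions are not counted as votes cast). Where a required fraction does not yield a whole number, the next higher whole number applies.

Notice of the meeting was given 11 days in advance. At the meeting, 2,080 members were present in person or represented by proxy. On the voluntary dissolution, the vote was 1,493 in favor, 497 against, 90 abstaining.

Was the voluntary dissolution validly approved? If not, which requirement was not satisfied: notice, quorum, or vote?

Valid — all requirements satisfied.

Notice: 11 days given; 10 required. Satisfied.
Quorum: 33% of 5,844 = 1,928.52, rounded up to 1,929; 2,080 present. Satisfied.
Vote: requires three-fourths of the votes cast (2,080 − 90 abstaining = 1,990); 3/4 of 1990 = 1492.50, rounded up to 1493, so 1,493 needed; 1,493 in favor. Satisfied.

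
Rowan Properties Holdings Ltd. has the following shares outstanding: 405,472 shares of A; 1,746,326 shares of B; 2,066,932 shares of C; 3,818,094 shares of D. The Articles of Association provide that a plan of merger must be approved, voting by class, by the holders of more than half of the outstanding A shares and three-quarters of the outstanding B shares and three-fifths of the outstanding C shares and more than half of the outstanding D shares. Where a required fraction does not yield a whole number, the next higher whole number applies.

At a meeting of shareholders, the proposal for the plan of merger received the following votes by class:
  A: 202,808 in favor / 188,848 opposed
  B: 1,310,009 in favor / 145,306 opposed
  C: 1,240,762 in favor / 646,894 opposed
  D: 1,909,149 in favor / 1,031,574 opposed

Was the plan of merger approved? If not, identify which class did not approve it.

Approved — every class gave the required vote.

A: a majority of 405472 is 202737; 202,737 required, 202,808 in favor — approved.
B: 3/4 of 1746326 = 1309744.50, rounded up to 1309745; 1,309,745 required, 1,310,009 in favor — approved.
C: 3/5 of 2066932 = 1240159.20, rounded up to 1240160; 1,240,160 required, 1,240,762 in favor — approved.
D: a majority of 3818094 is 1909048; 1,909,048 required, 1,909,149 in favor — approved.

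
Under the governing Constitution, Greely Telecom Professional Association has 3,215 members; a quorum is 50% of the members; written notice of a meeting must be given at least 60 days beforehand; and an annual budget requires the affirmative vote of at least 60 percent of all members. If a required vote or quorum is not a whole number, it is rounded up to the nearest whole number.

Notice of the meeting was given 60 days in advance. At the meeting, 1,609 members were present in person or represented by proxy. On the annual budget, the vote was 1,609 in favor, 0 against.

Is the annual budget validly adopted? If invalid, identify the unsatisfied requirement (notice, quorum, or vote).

Notice: 60 days given; 60 required. Satisfied.
Quorum: 50% of 3,215 = 1,607.50, rounded up to 1,608; 1,609 present. Satisfied.
Vote: requires three-fifths of all members (3,215); 3/5 of 3215 = 1929, so 1,929 needed; 1,609 in favor. Not satisfied.

Invalid — vote requirement not satisfied.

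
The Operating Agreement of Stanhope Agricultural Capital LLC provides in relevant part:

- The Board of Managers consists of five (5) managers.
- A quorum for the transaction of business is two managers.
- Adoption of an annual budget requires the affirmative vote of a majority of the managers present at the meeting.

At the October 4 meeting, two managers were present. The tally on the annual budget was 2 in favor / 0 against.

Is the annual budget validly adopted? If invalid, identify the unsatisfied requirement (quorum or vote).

Valid — all requirements satisfied.

Quorum: 2 present; quorum is 2. Satisfied.
Vote: the annual budget requires a majority of the managers present (2). A majority of 2 is 2, so 2 affirmative votes are needed; 2 voted in favor. Satisfied.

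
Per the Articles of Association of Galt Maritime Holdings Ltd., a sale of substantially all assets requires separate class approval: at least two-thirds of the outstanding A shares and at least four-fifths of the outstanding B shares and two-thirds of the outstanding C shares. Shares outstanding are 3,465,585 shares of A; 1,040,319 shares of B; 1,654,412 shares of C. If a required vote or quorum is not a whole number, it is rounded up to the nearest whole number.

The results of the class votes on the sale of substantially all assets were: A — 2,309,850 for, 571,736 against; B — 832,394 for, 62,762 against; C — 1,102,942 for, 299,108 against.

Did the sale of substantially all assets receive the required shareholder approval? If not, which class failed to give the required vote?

A: 2/3 of 3465585 = 2310390; 2,310,390 required, 2,309,850 in favor — not approved.
B: 4/5 of 1040319 = 832255.20, rounded up to 832256; 832,256 required, 832,394 in favor — approved.
C: 2/3 of 1654412 = 1102941.33, rounded up to 1102942; 1,102,942 required, 1,102,942 in favor — approved.

Not approved — the A shares did not give the required vote.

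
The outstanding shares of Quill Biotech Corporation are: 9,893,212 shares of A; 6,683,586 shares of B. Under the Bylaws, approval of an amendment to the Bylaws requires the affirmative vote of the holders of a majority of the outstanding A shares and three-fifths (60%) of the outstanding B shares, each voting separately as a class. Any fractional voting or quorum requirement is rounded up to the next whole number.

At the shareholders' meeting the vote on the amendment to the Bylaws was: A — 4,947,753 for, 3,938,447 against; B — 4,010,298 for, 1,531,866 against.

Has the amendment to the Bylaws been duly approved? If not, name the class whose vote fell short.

Approved — every class gave the required vote.

A: a majority of 9893212 is 4946607; 4,946,607 required, 4,947,753 in favor — approved.
B: 3/5 of 6683586 = 4010151.60, rounded up to 4010152; 4,010,152 required, 4,010,298 in favor — approved.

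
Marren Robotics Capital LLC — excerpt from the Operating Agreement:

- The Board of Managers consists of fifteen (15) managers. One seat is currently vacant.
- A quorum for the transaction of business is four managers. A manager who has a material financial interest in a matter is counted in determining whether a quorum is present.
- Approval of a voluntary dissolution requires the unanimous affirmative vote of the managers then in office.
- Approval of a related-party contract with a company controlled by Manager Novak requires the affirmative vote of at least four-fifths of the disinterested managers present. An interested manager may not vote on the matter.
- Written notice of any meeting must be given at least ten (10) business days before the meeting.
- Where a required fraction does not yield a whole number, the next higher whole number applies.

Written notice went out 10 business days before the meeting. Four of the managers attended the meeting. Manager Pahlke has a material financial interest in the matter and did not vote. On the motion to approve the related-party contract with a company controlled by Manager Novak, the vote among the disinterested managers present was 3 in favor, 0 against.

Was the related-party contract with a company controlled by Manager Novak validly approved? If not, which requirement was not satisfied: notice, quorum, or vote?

Valid — all requirements satisfied.

Notice: 10 business days given; 10 required (10 ≥ 10). Satisfied.
Quorum: 4 present (interested managers count toward quorum); quorum is 4. Satisfied.
Vote: the related-party contract with a company controlled by Manager Novak requires four-fifths of the disinterested managers present (4 − 1 = 3). 4/5 of 3 = 2.40, rounded up to 3, so 3 affirmative votes are needed; 3 voted in favor. Satisfied.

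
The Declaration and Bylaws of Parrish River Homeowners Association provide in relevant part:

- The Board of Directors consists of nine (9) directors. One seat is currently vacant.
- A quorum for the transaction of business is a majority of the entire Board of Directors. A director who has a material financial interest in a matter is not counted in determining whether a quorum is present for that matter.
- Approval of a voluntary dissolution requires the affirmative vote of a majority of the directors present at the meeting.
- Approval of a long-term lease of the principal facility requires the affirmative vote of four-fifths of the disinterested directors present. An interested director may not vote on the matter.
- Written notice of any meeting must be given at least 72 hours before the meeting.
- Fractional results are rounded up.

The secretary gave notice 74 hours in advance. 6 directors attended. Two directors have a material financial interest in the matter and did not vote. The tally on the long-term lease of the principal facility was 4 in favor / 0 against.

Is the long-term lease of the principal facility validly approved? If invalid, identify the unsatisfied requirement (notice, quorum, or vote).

Invalid — quorum requirement not satisfied.

Notice: 74 hours given; 72 required (74 ≥ 72). Satisfied.
Quorum: 6 present, but the 2 interested directors do not count, leaving 4. Quorum is 5. Not satisfied.
Vote: the long-term lease of the principal facility requires four-fifths of the disinterested directors present (6 − 2 = 4). 4/5 of 4 = 3.20, rounded up to 4, so 4 affirmative votes are needed; 4 voted in favor. Satisfied. (Moot — without a quorum no business can be validly transacted.)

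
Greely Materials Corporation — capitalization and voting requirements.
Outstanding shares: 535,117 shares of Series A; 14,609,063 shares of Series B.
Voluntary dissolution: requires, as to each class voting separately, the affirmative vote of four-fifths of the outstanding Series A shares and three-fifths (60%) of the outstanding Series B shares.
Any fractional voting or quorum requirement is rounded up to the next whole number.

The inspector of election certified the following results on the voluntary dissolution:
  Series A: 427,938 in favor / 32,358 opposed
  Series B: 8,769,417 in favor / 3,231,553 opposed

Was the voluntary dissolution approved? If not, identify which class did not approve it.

Series A: 4/5 of 535117 = 428093.60, rounded up to 428094; 428,094 required, 427,938 in favor — not approved.
Series B: 3/5 of 14609063 = 8765437.80, rounded up to 8765438; 8,765,438 required, 8,769,417 in favor — approved.

Not approved — the Series A shares did not give the required vote.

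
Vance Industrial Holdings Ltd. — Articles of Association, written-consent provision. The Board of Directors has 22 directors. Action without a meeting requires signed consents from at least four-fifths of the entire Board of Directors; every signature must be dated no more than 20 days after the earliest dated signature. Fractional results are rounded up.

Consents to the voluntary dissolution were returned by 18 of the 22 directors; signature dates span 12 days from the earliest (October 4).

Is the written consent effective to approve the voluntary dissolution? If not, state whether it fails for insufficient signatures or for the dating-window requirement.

Signatures required: at least four-fifths of 22 — 4/5 of 22 = 17.60, rounded up to 18, so 18 needed; 18 signed. Sufficient.
Dating window: the latest signature is 12 days after the earliest; the limit is 20 days. Within the window.

Effective — both the signature and dating-window requirements are satisfied.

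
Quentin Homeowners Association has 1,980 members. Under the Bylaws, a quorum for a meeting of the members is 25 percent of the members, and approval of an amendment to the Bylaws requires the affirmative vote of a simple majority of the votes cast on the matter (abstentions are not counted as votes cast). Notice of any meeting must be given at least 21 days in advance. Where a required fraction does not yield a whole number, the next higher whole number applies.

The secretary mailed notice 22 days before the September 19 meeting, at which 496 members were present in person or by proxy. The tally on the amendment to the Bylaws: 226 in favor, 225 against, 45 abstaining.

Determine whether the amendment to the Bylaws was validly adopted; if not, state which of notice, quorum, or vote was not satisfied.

Notice: 22 days given; 21 required. Satisfied.
Quorum: 25% of 1,980 = 495; 496 present. Satisfied.
Vote: requires a majority of the votes cast (496 − 45 abstaining = 451); a majority of 451 is 226, so 226 needed; 226 in favor. Satisfied.

Valid — all requirements satisfied.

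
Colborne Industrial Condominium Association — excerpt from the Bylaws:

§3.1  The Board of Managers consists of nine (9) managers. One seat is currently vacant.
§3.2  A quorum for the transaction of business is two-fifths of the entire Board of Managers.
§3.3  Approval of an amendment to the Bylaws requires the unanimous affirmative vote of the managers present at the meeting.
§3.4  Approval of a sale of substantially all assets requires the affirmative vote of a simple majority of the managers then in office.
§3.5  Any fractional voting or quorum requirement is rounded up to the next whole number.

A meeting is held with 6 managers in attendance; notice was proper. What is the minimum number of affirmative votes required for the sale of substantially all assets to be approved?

The sale of substantially all assets requires a majority of the managers then in office (8).
A majority of 8 is 5.

5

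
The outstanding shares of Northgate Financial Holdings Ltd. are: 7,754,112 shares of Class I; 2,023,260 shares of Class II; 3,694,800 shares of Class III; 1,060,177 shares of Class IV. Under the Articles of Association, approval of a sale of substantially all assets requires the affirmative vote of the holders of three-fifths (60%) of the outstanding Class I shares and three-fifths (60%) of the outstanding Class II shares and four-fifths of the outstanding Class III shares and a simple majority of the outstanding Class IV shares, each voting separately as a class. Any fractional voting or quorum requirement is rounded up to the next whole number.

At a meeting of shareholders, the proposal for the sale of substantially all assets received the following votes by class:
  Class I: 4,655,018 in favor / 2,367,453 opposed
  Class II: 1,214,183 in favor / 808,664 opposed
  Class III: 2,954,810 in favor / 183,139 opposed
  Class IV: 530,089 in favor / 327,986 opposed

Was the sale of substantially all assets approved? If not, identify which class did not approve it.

Class I: 3/5 of 7754112 = 4652467.20, rounded up to 4652468; 4,652,468 required, 4,655,018 in favor — approved.
Class II: 3/5 of 2023260 = 1213956; 1,213,956 required, 1,214,183 in favor — approved.
Class III: 4/5 of 3694800 = 2955840; 2,955,840 required, 2,954,810 in favor — not approved.
Class IV: a majority of 1060177 is 530089; 530,089 required, 530,089 in favor — approved.

Not approved — the Class III shares did not give the required vote.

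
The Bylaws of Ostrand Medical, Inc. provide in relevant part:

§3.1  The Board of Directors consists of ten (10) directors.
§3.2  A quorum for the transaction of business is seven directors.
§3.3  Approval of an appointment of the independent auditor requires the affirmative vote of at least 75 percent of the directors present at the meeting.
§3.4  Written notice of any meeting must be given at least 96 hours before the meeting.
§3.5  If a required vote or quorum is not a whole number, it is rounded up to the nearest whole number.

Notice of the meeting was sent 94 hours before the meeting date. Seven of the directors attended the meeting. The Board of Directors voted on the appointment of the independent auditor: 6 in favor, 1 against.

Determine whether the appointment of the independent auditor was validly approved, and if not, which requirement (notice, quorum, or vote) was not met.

Invalid — notice requirement not satisfied.

Notice: 94 hours given; 96 required (94 < 96). Not satisfied.
Quorum: 7 present; quorum is 7. Satisfied.
Vote: the appointment of the independent auditor requires three-fourths of the directors present (7). 3/4 of 7 = 5.25, rounded up to 6, so 6 affirmative votes are needed; 6 voted in favor. Satisfied.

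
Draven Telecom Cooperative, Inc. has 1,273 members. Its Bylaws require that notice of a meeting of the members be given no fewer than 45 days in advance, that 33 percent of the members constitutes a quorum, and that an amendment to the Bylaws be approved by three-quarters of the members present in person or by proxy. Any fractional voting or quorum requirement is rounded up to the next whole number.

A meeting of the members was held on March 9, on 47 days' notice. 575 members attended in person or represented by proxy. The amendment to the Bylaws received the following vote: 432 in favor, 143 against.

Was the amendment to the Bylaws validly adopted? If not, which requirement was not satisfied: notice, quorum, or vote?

Valid — all requirements satisfied.

Notice: 47 days given; 45 required. Satisfied.
Quorum: 33% of 1,273 = 420.09, rounded up to 421; 575 present. Satisfied.
Vote: requires three-fourths of those present (575); 3/4 of 575 = 431.25, rounded up to 432, so 432 needed; 432 in favor. Satisfied.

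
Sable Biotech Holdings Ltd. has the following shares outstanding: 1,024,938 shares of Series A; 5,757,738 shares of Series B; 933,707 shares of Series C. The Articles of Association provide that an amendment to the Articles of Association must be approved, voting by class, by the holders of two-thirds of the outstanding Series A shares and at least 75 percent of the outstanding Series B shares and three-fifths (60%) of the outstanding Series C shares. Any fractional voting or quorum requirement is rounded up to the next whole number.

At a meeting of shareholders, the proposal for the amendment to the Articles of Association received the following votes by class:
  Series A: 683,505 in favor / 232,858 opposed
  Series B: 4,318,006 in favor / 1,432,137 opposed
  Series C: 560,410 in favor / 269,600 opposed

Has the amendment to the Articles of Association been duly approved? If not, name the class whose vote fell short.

Series A: 2/3 of 1024938 = 683292; 683,292 required, 683,505 in favor — approved.
Series B: 3/4 of 5757738 = 4318303.50, rounded up to 4318304; 4,318,304 required, 4,318,006 in favor — not approved.
Series C: 3/5 of 933707 = 560224.20, rounded up to 560225; 560,225 required, 560,410 in favor — approved.

Not approved — the Series B shares did not give the required vote.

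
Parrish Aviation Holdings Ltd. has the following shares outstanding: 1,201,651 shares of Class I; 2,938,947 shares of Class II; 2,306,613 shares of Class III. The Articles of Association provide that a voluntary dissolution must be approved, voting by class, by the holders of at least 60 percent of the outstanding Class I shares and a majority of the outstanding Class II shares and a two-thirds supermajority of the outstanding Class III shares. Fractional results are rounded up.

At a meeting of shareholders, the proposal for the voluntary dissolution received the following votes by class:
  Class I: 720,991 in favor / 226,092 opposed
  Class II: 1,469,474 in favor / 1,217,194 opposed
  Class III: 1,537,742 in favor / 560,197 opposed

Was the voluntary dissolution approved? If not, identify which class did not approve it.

Approved — every class gave the required vote.

Class I: 3/5 of 1201651 = 720990.60, rounded up to 720991; 720,991 required, 720,991 in favor — approved.
Class II: a majority of 2938947 is 1469474; 1,469,474 required, 1,469,474 in favor — approved.
Class III: 2/3 of 2306613 = 1537742; 1,537,742 required, 1,537,742 in favor — approved.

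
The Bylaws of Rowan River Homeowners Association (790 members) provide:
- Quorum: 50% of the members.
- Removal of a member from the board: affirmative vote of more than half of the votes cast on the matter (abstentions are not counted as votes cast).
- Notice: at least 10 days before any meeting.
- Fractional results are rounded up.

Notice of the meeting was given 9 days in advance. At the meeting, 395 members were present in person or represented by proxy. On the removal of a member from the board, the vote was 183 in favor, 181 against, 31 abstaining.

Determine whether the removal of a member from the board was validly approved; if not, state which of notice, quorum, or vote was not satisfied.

Invalid — notice requirement not satisfied.

Notice: 9 days given; 10 required. Not satisfied.
Quorum: 50% of 790 = 395; 395 present. Satisfied.
Vote: requires a majority of the votes cast (395 − 31 abstaining = 364); a majority of 364 is 183, so 183 needed; 183 in favor. Satisfied.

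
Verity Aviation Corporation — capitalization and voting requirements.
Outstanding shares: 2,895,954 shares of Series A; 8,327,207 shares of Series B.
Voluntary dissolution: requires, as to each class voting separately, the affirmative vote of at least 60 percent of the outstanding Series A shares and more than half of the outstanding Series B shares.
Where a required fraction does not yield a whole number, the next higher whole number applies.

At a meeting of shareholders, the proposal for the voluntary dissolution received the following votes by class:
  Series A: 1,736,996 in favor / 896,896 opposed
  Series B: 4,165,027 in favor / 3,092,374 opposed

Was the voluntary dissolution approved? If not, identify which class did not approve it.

Series A: 3/5 of 2895954 = 1737572.40, rounded up to 1737573; 1,737,573 required, 1,736,996 in favor — not approved.
Series B: a majority of 8327207 is 4163604; 4,163,604 required, 4,165,027 in favor — approved.

Not approved — the Series A shares did not give the required vote.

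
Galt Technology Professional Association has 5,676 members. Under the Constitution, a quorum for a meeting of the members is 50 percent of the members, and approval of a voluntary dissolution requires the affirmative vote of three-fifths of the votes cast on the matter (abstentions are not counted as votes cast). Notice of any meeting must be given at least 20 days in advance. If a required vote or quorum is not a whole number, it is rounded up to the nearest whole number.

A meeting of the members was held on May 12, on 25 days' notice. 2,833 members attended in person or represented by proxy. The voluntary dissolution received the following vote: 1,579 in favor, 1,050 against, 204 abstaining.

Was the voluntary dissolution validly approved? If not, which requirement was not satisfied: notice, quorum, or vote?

Notice: 25 days given; 20 required. Satisfied.
Quorum: 50% of 5,676 = 2,838; 2,833 present. Not satisfied.
Vote: requires three-fifths of the votes cast (2,833 − 204 abstaining = 2,629); 3/5 of 2629 = 1577.40, rounded up to 1578, so 1,578 needed; 1,579 in favor. Satisfied.

Invalid — quorum requirement not satisfied.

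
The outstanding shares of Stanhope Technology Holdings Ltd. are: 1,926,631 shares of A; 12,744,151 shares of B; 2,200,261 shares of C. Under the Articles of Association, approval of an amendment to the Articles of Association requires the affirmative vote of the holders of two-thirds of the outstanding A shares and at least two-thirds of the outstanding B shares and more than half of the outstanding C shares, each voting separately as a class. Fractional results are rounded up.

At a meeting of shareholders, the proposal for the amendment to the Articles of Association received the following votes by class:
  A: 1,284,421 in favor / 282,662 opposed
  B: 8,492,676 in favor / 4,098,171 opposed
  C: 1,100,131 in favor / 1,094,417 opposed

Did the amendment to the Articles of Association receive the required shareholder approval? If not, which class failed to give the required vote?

A: 2/3 of 1926631 = 1284420.67, rounded up to 1284421; 1,284,421 required, 1,284,421 in favor — approved.
B: 2/3 of 12744151 = 8496100.67, rounded up to 8496101; 8,496,101 required, 8,492,676 in favor — not approved.
C: a majority of 2200261 is 1100131; 1,100,131 required, 1,100,131 in favor — approved.

Not approved — the B shares did not give the required vote.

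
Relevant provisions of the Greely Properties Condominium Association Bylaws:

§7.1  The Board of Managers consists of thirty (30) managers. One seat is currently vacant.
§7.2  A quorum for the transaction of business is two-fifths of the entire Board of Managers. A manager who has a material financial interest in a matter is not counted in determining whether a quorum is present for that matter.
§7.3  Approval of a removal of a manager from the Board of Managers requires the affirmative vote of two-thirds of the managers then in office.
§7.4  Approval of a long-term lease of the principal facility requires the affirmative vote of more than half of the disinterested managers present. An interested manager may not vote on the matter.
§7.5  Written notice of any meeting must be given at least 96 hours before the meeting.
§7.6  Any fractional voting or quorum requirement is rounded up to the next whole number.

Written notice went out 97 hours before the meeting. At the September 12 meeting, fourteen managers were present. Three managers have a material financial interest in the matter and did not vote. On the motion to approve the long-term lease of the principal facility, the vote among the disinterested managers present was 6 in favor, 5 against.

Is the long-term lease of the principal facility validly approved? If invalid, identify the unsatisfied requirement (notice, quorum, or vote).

Notice: 97 hours given; 96 required (97 ≥ 96). Satisfied.
Quorum: 14 present, but the 3 interested managers do not count, leaving 11. Quorum is 12. Not satisfied.
Vote: the long-term lease of the principal facility requires a majority of the disinterested managers present (14 − 3 = 11). A majority of 11 is 6, so 6 affirmative votes are needed; 6 voted in favor. Satisfied. (Moot — without a quorum no business can be validly transacted.)

Invalid — quorum requirement not satisfied.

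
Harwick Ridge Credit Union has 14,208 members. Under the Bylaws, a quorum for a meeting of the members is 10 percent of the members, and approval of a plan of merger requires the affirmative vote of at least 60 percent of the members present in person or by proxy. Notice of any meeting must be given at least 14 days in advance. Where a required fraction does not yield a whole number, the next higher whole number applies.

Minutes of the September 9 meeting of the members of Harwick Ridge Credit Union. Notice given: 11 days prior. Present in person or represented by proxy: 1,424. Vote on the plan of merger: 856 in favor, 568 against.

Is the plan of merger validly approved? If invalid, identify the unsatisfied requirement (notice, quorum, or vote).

Invalid — notice requirement not satisfied.

Notice: 11 days given; 14 required. Not satisfied.
Quorum: 10% of 14,208 = 1,420.80, rounded up to 1,421; 1,424 present. Satisfied.
Vote: requires three-fifths of those present (1,424); 3/5 of 1424 = 854.40, rounded up to 855, so 855 needed; 856 in favor. Satisfied.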